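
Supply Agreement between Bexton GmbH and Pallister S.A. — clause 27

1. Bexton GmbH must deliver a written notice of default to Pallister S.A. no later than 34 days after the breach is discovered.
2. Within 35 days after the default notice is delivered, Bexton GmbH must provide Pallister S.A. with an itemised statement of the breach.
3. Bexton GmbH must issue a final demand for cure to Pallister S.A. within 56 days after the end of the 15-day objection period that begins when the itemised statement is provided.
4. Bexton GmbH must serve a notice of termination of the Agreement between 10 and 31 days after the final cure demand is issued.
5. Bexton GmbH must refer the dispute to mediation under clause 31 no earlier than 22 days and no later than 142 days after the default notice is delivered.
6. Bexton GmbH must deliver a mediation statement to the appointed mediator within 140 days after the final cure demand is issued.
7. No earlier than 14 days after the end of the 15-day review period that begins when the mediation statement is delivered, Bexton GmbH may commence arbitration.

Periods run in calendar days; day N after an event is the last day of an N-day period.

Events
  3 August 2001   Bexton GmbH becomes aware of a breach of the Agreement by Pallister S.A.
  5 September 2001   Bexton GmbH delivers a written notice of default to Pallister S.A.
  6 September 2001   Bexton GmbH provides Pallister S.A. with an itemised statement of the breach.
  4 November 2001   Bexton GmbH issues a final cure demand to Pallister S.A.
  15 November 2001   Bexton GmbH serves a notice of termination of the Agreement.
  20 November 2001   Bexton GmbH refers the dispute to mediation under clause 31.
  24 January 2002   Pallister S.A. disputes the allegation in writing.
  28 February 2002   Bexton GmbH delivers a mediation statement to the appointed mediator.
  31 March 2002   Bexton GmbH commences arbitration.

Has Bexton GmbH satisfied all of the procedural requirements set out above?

Yes

Step 1: 34 days after 3 August 2001 (when the breach is discovered) is 6 September 2001; completed 5 September 2001, before the deadline.
Step 2: 35 days after 5 September 2001 (when the default notice is delivered) is 10 October 2001; 6 September 2001 is within that limit.
Step 3: 56 days after 21 September 2001 (end of the 15-day objection period, which began when the itemised statement is provided on 6 September 2001) is 16 November 2001; 4 November 2001 is within that limit.
Step 4: the window is 10–31 days after 4 November 2001 (when the final cure demand is issued), so 14 November 2001 through 5 December 2001; done 15 November 2001, which is between those dates.
Step 5: the window is 22–142 days after 5 September 2001 (when the default notice is delivered), so 27 September 2001 through 25 January 2002; done 20 November 2001 — within the window.
Step 6: 140 days after 4 November 2001 (when the final cure demand is issued) is 24 March 2002; 28 February 2002 is within that limit.
Step 7: the earliest permitted date is 14 days after 15 March 2002 (end of the 15-day review period, which began when the mediation statement is delivered on 28 February 2002), i.e. 29 March 2002; done 31 March 2002 — permitted.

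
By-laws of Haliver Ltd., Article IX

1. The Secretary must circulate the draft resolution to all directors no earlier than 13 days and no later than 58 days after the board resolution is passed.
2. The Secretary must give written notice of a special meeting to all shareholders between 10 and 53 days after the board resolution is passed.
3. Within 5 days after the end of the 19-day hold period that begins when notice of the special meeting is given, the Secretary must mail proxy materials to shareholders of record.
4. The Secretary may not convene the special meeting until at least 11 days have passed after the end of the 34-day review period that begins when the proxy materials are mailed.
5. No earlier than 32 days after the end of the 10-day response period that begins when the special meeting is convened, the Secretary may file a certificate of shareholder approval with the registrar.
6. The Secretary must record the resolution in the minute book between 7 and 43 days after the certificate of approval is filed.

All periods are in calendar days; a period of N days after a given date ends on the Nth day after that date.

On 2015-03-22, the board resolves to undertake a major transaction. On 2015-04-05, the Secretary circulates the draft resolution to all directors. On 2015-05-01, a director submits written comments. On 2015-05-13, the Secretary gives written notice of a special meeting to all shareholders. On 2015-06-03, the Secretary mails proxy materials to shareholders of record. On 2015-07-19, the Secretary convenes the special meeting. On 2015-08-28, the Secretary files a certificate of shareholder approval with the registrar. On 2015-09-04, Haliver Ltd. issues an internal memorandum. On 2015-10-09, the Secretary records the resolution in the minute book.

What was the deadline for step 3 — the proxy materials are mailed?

2015-06-06

Notice of the special meeting is given on 2015-05-13; the 19-day hold period therefore ends 2015-06-01, and step 3 runs from that date. 5 days after 2015-06-01 is 2015-06-06.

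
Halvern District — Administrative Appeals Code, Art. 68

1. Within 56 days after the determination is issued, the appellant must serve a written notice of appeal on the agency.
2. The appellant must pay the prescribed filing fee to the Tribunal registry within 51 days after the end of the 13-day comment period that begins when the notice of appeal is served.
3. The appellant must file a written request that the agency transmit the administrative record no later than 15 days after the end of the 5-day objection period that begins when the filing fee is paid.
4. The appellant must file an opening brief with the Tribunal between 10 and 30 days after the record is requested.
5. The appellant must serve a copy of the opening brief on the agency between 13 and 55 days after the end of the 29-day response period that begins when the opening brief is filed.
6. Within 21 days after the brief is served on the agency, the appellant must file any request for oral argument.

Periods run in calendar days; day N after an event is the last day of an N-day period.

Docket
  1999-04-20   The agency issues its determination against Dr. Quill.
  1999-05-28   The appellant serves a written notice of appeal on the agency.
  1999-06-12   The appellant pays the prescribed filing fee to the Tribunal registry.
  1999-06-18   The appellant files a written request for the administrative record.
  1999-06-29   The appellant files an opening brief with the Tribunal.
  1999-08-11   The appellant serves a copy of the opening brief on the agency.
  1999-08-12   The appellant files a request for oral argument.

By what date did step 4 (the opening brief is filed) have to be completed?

1999-07-18

Step 4 runs from 1999-06-18, when the record is requested. The window is 10–30 days after 1999-06-18; it closes on 1999-07-18.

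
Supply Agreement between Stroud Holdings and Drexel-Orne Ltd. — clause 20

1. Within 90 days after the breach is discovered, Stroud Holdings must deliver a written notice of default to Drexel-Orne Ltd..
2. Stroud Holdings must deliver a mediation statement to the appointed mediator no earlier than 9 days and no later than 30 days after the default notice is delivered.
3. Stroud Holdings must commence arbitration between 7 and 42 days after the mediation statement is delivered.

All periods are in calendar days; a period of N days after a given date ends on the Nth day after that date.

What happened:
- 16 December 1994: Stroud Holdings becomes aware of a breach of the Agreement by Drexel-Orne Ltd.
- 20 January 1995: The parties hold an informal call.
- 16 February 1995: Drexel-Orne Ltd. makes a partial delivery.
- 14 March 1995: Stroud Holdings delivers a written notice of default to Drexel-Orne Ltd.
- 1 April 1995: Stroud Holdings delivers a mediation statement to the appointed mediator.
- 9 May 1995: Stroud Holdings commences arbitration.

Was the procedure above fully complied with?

Step 1 — counting 90 days from 16 December 1994 (when the breach is discovered) gives a deadline of 16 March 1995; done 14 March 1995 — timely.
Step 2 — 9 and 30 days from 14 March 1995 (when the default notice is delivered) are 23 March 1995 and 13 April 1995 respectively; 1 April 1995 falls inside that range.
Step 3 — 7 and 42 days from 1 April 1995 (when the mediation statement is delivered) are 8 April 1995 and 13 May 1995 respectively; done 9 May 1995 — within the window.

Yes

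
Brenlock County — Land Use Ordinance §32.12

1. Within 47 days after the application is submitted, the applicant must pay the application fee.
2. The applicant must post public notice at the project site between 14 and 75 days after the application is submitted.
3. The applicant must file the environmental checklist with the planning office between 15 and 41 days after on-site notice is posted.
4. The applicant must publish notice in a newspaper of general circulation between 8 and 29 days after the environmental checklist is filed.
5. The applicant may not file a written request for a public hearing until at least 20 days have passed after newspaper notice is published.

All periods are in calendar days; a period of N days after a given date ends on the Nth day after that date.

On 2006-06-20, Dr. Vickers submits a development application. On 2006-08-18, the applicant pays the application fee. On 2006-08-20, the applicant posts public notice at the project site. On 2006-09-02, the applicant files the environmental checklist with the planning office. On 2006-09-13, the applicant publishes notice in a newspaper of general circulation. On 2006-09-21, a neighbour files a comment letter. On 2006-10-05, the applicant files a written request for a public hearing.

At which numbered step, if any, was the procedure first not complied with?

Step 1: 47 days after 2006-06-20 (when the application is submitted) is 2006-08-06; done 2006-08-18 — 12 days late.
No need to go further; step 1 was not satisfied.

Step 1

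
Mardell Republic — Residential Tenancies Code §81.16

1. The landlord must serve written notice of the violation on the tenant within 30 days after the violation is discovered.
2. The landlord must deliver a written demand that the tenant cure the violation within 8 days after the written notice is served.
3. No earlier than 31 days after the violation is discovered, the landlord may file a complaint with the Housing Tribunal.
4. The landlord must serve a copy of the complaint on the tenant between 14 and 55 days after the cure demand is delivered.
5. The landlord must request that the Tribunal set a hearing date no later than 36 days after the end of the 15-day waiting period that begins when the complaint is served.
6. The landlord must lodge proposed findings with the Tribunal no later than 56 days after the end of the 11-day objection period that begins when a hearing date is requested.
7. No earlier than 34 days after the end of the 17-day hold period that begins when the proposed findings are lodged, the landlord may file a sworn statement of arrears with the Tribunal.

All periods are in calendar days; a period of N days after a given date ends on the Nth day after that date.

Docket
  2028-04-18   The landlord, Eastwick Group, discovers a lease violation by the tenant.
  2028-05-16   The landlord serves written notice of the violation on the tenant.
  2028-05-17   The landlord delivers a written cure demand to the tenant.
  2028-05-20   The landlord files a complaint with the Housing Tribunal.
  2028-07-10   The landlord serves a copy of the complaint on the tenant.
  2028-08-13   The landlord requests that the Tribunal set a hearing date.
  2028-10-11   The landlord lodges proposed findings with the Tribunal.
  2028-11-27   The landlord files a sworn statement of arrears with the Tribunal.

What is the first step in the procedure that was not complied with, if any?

Step 7

Step 1: 30 days after 2028-04-18 (when the violation is discovered) is 2028-05-18; done 2028-05-16 — timely.
Step 2: 8 days after 2028-05-16 (when the written notice is served) is 2028-05-24; 2028-05-17 is within that limit.
Step 3: the earliest permitted date is 31 days after 2028-04-18 (when the violation is discovered), i.e. 2028-05-19; done 2028-05-20 — permitted.
Step 4: the window is 14–55 days after 2028-05-17 (when the cure demand is delivered), so 2028-05-31 through 2028-07-11; 2028-07-10 falls inside that range.
Step 5: 36 days after 2028-07-25 (end of the 15-day waiting period, which began when the complaint is served on 2028-07-10) is 2028-08-30; done 2028-08-13 — timely.
Step 6: 56 days after 2028-08-24 (end of the 11-day objection period, which began when a hearing date is requested on 2028-08-13) is 2028-10-19; 2028-10-11 is within that limit.
Step 7: the earliest permitted date is 34 days after 2028-10-28 (end of the 17-day hold period, which began when the proposed findings are lodged on 2028-10-11), i.e. 2028-12-01; done 2028-11-27 — 4 days too early.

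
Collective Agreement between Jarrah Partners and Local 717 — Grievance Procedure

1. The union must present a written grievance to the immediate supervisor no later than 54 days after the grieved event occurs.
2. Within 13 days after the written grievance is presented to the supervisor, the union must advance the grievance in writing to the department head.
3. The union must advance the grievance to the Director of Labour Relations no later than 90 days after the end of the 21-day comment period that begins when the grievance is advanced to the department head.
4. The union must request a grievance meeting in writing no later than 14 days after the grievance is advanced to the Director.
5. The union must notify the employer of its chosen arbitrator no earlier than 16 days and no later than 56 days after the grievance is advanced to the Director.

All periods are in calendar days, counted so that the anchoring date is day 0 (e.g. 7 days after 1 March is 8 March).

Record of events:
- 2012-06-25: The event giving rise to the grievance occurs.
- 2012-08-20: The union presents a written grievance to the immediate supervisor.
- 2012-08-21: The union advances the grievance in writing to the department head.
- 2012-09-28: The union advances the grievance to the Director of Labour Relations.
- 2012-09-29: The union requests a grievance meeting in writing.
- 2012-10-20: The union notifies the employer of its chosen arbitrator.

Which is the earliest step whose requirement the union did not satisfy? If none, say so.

Step 1 — counting 54 days from 2012-06-25 (when the grieved event occurs) gives a deadline of 2012-08-18; not done until 2012-08-20, 2 days after the deadline.
That is the first point of non-compliance.

Step 1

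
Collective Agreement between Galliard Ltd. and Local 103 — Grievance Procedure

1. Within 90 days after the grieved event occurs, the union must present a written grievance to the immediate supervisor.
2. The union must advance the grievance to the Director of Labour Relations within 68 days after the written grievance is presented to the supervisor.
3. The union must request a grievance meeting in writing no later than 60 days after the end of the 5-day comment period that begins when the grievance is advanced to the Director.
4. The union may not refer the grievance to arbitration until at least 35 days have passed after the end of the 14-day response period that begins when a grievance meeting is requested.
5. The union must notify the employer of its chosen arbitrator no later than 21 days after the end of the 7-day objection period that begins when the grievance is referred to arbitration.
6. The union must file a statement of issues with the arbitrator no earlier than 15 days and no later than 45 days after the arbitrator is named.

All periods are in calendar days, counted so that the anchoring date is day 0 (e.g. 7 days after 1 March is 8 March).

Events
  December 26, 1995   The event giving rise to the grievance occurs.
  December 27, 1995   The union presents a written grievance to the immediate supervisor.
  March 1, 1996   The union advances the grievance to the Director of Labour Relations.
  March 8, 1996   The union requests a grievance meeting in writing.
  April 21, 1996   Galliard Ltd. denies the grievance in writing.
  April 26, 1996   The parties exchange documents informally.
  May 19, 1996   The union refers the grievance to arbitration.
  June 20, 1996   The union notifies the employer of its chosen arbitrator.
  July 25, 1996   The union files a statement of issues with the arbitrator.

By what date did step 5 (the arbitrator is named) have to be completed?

The grievance is referred to arbitration on May 19, 1996; the 7-day objection period therefore ends May 26, 1996, and step 5 runs from that date. 21 days after May 26, 1996 is June 16, 1996.

June 16, 1996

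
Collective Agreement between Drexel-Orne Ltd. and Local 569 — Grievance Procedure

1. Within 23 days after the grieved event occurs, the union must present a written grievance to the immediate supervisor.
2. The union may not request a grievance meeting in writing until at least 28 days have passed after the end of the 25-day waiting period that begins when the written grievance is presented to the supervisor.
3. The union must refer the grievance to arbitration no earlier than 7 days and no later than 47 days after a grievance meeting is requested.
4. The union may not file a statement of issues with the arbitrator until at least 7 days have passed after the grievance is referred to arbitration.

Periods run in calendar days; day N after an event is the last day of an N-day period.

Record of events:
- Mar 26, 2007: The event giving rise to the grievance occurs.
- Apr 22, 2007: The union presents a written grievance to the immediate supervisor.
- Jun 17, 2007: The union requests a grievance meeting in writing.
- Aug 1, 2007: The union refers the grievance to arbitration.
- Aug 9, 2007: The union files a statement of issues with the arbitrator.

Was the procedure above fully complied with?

No

Step 1 — counting 23 days from Mar 26, 2007 (when the grieved event occurs) gives a deadline of Apr 18, 2007; not done until Apr 22, 2007, 4 days after the deadline.
That is the first point of non-compliance.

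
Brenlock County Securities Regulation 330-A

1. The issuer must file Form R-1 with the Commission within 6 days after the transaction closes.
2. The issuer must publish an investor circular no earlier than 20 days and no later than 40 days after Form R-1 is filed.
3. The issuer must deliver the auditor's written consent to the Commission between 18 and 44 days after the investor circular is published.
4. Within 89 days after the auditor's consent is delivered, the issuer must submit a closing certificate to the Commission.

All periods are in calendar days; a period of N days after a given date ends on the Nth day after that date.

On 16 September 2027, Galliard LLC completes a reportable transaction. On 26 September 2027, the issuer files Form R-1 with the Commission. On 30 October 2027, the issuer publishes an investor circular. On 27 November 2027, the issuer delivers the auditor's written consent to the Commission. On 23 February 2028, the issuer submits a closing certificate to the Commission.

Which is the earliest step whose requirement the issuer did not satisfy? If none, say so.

Step 1: 6 days after 16 September 2027 (when the transaction closes) is 22 September 2027; not done until 26 September 2027, 4 days after the deadline.
The analysis stops there.

Step 1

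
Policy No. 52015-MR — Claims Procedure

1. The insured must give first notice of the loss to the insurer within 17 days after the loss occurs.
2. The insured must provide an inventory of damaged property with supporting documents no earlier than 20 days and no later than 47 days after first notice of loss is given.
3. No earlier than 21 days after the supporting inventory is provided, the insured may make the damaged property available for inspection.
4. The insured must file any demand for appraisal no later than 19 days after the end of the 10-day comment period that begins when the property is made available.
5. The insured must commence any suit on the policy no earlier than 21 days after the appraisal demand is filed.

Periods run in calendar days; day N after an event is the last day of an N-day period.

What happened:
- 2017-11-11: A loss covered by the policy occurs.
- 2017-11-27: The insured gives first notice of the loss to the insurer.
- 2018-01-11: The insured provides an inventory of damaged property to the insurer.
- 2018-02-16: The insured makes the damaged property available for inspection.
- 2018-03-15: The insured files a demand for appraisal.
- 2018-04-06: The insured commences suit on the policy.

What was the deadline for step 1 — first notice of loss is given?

2017-11-28

Step 1 runs from 2017-11-11, when the loss occurs. 17 days after 2017-11-11 is 2017-11-28.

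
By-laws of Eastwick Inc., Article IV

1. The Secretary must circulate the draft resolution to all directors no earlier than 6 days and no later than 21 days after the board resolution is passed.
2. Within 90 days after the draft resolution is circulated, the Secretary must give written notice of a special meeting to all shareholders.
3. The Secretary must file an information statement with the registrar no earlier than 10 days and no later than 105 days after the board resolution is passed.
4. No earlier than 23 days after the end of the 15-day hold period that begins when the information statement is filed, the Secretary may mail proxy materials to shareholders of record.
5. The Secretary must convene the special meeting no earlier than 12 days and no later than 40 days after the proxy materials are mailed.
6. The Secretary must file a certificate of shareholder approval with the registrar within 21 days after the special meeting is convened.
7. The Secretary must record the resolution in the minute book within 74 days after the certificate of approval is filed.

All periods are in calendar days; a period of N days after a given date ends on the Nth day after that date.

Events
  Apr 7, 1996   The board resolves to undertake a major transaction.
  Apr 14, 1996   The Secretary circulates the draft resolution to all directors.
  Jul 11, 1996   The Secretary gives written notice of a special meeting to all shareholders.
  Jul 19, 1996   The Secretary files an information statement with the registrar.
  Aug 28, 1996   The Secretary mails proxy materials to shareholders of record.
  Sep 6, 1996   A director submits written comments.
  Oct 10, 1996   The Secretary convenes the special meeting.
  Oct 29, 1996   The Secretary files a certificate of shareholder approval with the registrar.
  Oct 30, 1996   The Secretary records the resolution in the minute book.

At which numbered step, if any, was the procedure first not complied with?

(1) the permitted window runs from Apr 7, 1996 + 6 = Apr 13, 1996 to Apr 7, 1996 + 21 = Apr 28, 1996; Apr 14, 1996 falls inside that range.
(2) due by Apr 14, 1996 + 90 days = Jul 13, 1996; done Jul 11, 1996 — timely.
(3) the permitted window runs from Apr 7, 1996 + 10 = Apr 17, 1996 to Apr 7, 1996 + 105 = Jul 21, 1996; Jul 19, 1996 falls inside that range.
(4) permitted from Aug 3, 1996 + 23 days = Aug 26, 1996 onward; done Aug 28, 1996 — permitted.
(5) the permitted window runs from Aug 28, 1996 + 12 = Sep 9, 1996 to Aug 28, 1996 + 40 = Oct 7, 1996; done Oct 10, 1996 — 3 days after the window closed.

Step 5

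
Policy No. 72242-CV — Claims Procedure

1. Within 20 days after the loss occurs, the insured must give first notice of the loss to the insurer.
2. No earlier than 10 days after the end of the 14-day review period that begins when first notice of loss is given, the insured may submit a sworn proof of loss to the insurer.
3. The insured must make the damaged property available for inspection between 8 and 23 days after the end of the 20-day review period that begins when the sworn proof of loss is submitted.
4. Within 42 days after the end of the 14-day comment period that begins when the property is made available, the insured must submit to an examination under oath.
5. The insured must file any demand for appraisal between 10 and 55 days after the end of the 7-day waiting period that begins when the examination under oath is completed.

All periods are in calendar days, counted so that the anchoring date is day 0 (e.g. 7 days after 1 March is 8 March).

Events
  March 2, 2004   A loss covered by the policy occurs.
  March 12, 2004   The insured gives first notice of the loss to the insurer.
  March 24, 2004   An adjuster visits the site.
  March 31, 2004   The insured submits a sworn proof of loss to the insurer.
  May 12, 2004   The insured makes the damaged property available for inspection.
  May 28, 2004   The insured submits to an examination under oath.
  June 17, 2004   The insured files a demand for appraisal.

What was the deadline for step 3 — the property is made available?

May 13, 2004

The sworn proof of loss is submitted on March 31, 2004; the 20-day review period therefore ends April 20, 2004, and step 3 runs from that date. The window is 8–23 days after April 20, 2004; it closes on May 13, 2004.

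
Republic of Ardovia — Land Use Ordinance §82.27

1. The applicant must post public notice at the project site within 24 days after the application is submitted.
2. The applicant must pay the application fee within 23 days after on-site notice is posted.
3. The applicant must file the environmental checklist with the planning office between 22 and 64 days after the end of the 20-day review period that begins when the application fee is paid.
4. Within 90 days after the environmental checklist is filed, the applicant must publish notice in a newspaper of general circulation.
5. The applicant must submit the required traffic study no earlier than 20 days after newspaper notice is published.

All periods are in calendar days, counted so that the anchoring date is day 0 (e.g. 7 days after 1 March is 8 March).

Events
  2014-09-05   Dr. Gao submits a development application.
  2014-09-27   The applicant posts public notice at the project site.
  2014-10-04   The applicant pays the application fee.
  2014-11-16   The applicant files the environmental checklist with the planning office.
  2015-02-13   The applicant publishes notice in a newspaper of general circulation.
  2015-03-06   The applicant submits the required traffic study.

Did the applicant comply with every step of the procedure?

Yes

Step 1 — counting 24 days from 2014-09-05 (when the application is submitted) gives a deadline of 2014-09-29; 2014-09-27 is within that limit.
Step 2 — counting 23 days from 2014-09-27 (when on-site notice is posted) gives a deadline of 2014-10-20; 2014-10-04 is within that limit.
Step 3 — 22 and 64 days from 2014-10-24 (end of the 20-day review period, which began when the application fee is paid on 2014-10-04) are 2014-11-15 and 2014-12-27 respectively; done 2014-11-16 — within the window.
Step 4 — counting 90 days from 2014-11-16 (when the environmental checklist is filed) gives a deadline of 2015-02-14; completed 2015-02-13, before the deadline.
Step 5 — must wait 20 days from 2015-02-13 (when newspaper notice is published), so not before 2015-03-05; done 2015-03-06 — permitted.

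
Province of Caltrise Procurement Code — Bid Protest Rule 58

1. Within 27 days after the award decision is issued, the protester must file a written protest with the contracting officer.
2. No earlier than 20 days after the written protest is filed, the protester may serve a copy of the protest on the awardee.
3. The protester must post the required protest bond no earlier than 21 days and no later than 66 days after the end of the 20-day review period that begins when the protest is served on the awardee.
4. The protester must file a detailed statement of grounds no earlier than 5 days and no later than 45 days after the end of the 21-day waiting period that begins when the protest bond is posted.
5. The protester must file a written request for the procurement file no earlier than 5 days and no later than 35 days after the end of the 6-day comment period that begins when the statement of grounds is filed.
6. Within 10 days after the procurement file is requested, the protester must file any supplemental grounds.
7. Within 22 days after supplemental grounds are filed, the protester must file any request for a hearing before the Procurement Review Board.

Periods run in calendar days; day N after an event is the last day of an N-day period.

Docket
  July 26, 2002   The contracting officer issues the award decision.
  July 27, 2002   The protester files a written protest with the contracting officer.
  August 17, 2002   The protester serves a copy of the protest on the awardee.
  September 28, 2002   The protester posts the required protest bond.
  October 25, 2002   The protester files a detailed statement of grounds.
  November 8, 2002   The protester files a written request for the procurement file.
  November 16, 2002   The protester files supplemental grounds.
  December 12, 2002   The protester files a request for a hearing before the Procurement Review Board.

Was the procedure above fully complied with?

Step 1: 27 days after July 26, 2002 (when the award decision is issued) is August 22, 2002; done July 27, 2002 — timely.
Step 2: the earliest permitted date is 20 days after July 27, 2002 (when the written protest is filed), i.e. August 16, 2002; done August 17, 2002 — permitted.
Step 3: the window is 21–66 days after September 6, 2002 (end of the 20-day review period, which began when the protest is served on the awardee on August 17, 2002), so September 27, 2002 through November 11, 2002; done September 28, 2002, which is between those dates.
Step 4: the window is 5–45 days after October 19, 2002 (end of the 21-day waiting period, which began when the protest bond is posted on September 28, 2002), so October 24, 2002 through December 3, 2002; October 25, 2002 falls inside that range.
Step 5: the window is 5–35 days after October 31, 2002 (end of the 6-day comment period, which began when the statement of grounds is filed on October 25, 2002), so November 5, 2002 through December 5, 2002; done November 8, 2002 — within the window.
Step 6: 10 days after November 8, 2002 (when the procurement file is requested) is November 18, 2002; done November 16, 2002 — timely.
Step 7: 22 days after November 16, 2002 (when supplemental grounds are filed) is December 8, 2002; December 12, 2002 misses that deadline by 4 days.

No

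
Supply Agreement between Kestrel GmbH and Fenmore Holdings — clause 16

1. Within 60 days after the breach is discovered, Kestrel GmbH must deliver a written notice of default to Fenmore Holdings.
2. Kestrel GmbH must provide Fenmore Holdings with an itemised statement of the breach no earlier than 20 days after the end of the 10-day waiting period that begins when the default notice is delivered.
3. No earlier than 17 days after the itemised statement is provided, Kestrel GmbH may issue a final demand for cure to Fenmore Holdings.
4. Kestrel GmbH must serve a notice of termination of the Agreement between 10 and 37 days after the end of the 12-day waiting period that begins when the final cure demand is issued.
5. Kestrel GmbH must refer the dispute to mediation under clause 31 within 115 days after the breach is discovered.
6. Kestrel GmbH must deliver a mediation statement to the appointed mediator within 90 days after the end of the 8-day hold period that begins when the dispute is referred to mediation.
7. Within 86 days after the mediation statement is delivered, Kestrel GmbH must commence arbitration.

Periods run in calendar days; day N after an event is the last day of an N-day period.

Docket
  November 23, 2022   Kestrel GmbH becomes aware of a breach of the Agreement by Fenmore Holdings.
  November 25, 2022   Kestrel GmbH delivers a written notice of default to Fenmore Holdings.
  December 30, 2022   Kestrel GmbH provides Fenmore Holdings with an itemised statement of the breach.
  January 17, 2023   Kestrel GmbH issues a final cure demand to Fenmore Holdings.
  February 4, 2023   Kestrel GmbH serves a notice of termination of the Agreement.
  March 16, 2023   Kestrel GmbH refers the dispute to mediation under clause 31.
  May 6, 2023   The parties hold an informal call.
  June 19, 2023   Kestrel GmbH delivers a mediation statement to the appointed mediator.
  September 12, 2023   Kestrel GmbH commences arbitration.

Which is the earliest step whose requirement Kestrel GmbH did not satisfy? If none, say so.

Step 4

Step 1: 60 days after November 23, 2022 (when the breach is discovered) is January 22, 2023; November 25, 2022 is within that limit.
Step 2: the earliest permitted date is 20 days after December 5, 2022 (end of the 10-day waiting period, which began when the default notice is delivered on November 25, 2022), i.e. December 25, 2022; done December 30, 2022 — permitted.
Step 3: the earliest permitted date is 17 days after December 30, 2022 (when the itemised statement is provided), i.e. January 16, 2023; done January 17, 2023, after the minimum wait.
Step 4: the window is 10–37 days after January 29, 2023 (end of the 12-day waiting period, which began when the final cure demand is issued on January 17, 2023), so February 8, 2023 through March 7, 2023; February 4, 2023 is 4 days too early.
No need to go further; step 4 was not satisfied.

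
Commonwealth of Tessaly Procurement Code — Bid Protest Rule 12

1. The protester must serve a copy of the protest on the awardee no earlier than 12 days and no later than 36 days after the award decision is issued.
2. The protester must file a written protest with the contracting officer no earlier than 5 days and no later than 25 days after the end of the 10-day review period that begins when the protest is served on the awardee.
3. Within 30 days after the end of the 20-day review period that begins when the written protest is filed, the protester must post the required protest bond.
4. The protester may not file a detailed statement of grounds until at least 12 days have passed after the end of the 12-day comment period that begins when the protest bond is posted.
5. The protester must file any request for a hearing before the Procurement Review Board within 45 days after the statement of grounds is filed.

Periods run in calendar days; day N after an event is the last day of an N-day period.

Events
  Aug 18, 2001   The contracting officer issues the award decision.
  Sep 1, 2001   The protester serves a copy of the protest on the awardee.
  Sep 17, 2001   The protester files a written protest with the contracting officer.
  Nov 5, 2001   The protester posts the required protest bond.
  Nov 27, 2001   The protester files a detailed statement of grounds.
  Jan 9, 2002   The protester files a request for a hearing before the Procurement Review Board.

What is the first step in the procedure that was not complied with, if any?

Step 4

(1) the permitted window runs from Aug 18, 2001 + 12 = Aug 30, 2001 to Aug 18, 2001 + 36 = Sep 23, 2001; Sep 1, 2001 falls inside that range.
(2) the permitted window runs from Sep 11, 2001 + 5 = Sep 16, 2001 to Sep 11, 2001 + 25 = Oct 6, 2001; done Sep 17, 2001 — within the window.
(3) due by Oct 7, 2001 + 30 days = Nov 6, 2001; Nov 5, 2001 is within that limit.
(4) permitted from Nov 17, 2001 + 12 days = Nov 29, 2001 onward; Nov 27, 2001 is 2 days before the earliest permitted date.
The analysis stops there.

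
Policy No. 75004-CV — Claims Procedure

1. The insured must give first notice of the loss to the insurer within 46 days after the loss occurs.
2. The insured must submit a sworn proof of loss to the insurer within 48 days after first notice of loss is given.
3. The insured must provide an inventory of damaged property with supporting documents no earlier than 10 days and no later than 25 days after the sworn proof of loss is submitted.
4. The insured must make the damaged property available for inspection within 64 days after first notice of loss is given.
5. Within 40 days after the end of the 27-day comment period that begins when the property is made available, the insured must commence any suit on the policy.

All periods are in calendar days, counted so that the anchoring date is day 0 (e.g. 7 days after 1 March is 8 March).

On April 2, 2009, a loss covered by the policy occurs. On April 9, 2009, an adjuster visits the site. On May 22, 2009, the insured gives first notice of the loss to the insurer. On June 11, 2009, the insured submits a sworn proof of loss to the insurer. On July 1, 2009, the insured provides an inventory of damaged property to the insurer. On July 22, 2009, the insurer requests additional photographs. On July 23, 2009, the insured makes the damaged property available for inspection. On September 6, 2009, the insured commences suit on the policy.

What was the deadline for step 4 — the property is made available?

Step 4 runs from May 22, 2009, when first notice of loss is given. 64 days after May 22, 2009 is July 25, 2009.

July 25, 2009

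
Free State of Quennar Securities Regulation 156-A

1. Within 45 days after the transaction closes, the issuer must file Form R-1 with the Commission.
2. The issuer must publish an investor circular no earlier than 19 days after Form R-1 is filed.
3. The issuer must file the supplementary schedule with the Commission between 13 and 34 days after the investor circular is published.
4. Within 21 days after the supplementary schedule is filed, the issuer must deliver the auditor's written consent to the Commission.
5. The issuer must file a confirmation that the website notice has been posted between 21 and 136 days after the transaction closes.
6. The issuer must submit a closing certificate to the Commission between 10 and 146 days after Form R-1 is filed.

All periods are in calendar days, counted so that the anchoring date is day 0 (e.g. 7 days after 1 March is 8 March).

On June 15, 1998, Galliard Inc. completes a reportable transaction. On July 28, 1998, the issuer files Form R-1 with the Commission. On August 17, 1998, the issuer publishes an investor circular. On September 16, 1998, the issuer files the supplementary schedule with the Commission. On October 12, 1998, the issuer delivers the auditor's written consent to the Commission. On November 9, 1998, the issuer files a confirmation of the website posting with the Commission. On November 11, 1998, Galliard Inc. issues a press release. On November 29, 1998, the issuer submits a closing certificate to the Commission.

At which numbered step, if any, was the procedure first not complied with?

Step 1 — counting 45 days from June 15, 1998 (when the transaction closes) gives a deadline of July 30, 1998; done July 28, 1998 — timely.
Step 2 — must wait 19 days from July 28, 1998 (when Form R-1 is filed), so not before August 16, 1998; done August 17, 1998 — permitted.
Step 3 — 13 and 34 days from August 17, 1998 (when the investor circular is published) are August 30, 1998 and September 20, 1998 respectively; done September 16, 1998 — within the window.
Step 4 — counting 21 days from September 16, 1998 (when the supplementary schedule is filed) gives a deadline of October 7, 1998; done October 12, 1998 — 5 days late.
Later steps need not be reached.

Step 4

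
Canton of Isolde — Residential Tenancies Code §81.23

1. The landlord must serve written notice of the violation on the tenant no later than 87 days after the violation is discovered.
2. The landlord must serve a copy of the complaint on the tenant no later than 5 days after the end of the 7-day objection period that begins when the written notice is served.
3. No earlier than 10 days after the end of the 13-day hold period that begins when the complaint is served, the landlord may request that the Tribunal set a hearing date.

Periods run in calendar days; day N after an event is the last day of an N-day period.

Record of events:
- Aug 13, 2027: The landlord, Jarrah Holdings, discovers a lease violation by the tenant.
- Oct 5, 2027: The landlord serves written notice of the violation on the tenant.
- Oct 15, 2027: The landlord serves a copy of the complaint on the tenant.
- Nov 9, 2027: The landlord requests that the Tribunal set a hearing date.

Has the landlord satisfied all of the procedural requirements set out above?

Yes

Step 1 — counting 87 days from Aug 13, 2027 (when the violation is discovered) gives a deadline of Nov 8, 2027; done Oct 5, 2027 — timely.
Step 2 — counting 5 days from Oct 12, 2027 (end of the 7-day objection period, which began when the written notice is served on Oct 5, 2027) gives a deadline of Oct 17, 2027; Oct 15, 2027 is within that limit.
Step 3 — must wait 10 days from Oct 28, 2027 (end of the 13-day hold period, which began when the complaint is served on Oct 15, 2027), so not before Nov 7, 2027; done Nov 9, 2027 — permitted.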